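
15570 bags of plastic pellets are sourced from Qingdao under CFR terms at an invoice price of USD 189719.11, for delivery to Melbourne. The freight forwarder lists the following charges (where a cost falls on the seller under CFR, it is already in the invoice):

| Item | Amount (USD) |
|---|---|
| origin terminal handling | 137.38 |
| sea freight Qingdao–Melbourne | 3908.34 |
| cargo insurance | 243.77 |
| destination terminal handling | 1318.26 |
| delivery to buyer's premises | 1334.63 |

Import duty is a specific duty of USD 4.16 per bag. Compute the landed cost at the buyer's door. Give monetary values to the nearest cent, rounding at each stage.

CFR: the seller pays costs through ocean freight to the destination port, but not insurance.
Already in the invoice (seller's account under CFR): origin terminal, freight — exclude.
CIF value = CFR price + insurance = 189719.11 + 243.77 = 189962.88
Import duty = 15570 × 4.16 = 64771.20
Buyer bears: insurance 243.77 + destination terminal 1318.26 + delivery 1334.63 + duty 64771.20 = 67667.86
Landed cost = invoice 189719.11 + 67667.86 = 257386.97

Total landed cost: USD 257386.97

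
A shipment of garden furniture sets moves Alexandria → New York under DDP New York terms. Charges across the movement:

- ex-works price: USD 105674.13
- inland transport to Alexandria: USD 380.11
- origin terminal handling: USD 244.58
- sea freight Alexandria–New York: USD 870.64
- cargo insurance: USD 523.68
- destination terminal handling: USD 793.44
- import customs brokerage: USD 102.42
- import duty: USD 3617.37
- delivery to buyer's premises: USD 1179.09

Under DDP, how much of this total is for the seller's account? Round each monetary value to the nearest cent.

DDP: the seller bears all costs including import duty.
Seller's account: goods 105674.13 + inland to port 380.11 + origin terminal 244.58 + freight 870.64 + insurance 523.68 + destination terminal 793.44 + brokerage 102.42 + duty 3617.37 + delivery 1179.09 = 113385.46
Buyer's account: 0.00

Seller's account: USD 113385.46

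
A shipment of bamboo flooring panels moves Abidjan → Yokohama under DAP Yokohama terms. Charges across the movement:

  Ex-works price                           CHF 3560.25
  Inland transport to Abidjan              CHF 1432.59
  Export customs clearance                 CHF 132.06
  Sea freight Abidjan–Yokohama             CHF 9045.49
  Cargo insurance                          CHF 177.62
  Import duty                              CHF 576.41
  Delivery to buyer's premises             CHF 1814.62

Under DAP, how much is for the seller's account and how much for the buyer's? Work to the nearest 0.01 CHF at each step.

DAP: the seller bears all costs to the named destination except import duty and clearance.
Seller's account: goods 3560.25 + inland to port 1432.59 + export clearance 132.06 + freight 9045.49 + insurance 177.62 + delivery 1814.62 = 16162.63
Buyer's account: duty 576.41 = 576.41

Seller: CHF 16162.63; buyer: CHF 576.41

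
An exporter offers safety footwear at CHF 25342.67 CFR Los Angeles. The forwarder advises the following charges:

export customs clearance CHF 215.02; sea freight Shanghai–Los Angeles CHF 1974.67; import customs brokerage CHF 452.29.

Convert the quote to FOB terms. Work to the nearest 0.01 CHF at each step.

Not relevant to the conversion: export clearance — on the seller under both CFR and FOB; already in the CFR price and stays in the FOB price. brokerage — on the buyer under both terms; not part of either seller's price.
From CFR to FOB, the seller no longer bears: freight.
FOB price = 25342.67 − 1974.67 = 23368.00

FOB price: CHF 23368.00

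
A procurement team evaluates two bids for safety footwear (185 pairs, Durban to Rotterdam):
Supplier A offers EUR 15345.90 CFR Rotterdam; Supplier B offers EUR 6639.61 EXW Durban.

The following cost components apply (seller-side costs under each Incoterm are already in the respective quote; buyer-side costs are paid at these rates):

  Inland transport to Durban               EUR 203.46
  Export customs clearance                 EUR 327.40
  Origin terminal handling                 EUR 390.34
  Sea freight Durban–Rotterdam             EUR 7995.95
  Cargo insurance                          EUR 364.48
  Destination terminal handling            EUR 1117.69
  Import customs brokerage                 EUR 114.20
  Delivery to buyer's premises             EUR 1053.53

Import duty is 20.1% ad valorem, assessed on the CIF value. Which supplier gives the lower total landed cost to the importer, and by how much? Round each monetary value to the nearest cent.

Supplier A (CFR):
CIF value = CFR price + insurance = 15345.90 + 364.48 = 15710.38
Import duty = 15710.38 × 20.1% = 3157.79
Buyer bears (A): 364.48 + 1117.69 + 114.20 + 1053.53 = 2649.90
Landed cost (A) = invoice 15345.90 + 2649.90 + duty 3157.79 = 21153.59
Supplier B (EXW):
CIF value = EXW price + inland to port + export clearance + origin terminal + freight + insurance = 6639.61 + 203.46 + 327.40 + 390.34 + 7995.95 + 364.48 = 15921.24
Import duty = 15921.24 × 20.1% = 3200.17
Buyer bears (B): 203.46 + 327.40 + 390.34 + 7995.95 + 364.48 + 1117.69 + 114.20 + 1053.53 = 11567.05
Landed cost (B) = invoice 6639.61 + 11567.05 + duty 3200.17 = 21406.83
Difference = |21153.59 − 21406.83| = 253.24

Supplier A is cheaper by EUR 253.24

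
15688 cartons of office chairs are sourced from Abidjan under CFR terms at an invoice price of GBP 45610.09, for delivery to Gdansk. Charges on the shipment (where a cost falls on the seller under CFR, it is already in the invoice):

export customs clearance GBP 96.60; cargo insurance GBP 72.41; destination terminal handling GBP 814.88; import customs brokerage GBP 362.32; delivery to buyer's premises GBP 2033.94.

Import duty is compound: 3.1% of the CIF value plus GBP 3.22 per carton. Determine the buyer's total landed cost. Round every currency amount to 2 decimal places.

CFR: the seller pays costs through ocean freight to the destination port, but not insurance.
Already in the invoice (seller's account under CFR): export clearance — exclude.
CIF value = CFR price + insurance = 45610.09 + 72.41 = 45682.50
Ad valorem component: 45682.50 × 3.1% = 1416.16
Specific component: 15688 × 3.22 = 50515.36
Import duty = 1416.16 + 50515.36 = 51931.52
Buyer bears: insurance 72.41 + destination terminal 814.88 + brokerage 362.32 + delivery 2033.94 + duty 51931.52 = 55215.07
Landed cost = invoice 45610.09 + 55215.07 = 100825.16

Total landed cost: GBP 100825.16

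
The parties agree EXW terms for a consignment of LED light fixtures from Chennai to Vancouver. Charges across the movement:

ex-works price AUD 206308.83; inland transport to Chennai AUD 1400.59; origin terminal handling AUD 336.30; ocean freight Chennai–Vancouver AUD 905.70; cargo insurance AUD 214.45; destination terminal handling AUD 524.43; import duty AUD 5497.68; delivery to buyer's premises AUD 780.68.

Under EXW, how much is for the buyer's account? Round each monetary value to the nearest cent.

EXW: the seller makes goods available at their premises; the buyer bears all onward costs.
Seller's account: goods 206308.83 = 206308.83
Buyer's account: inland to port 1400.59 + origin terminal 336.30 + freight 905.70 + insurance 214.45 + destination terminal 524.43 + duty 5497.68 + delivery 780.68 = 9659.83

Buyer's account: AUD 9659.83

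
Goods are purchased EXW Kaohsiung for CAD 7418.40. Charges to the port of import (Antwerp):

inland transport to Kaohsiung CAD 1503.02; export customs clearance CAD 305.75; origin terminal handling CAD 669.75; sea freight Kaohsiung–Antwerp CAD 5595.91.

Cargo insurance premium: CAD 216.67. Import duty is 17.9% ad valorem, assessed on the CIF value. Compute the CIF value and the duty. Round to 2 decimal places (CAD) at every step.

CIF value: CAD 15709.50; import duty: CAD 2812.00

CIF = EXW price + pre-shipment costs + freight + insurance
CIF = 7418.40 + 1503.02 + 305.75 + 669.75 + 5595.91 + 216.67 = 15709.50
Import duty = 15709.50 × 17.9% = 2812.00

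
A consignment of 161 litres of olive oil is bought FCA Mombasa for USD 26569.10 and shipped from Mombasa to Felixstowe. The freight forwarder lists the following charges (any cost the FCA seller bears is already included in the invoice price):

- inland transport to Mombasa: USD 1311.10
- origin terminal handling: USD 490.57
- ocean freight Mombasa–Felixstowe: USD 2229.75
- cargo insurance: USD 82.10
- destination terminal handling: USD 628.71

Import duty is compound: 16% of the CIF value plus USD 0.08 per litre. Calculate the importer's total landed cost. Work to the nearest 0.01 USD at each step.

Total landed cost: USD 34712.55

FCA: the seller delivers export-cleared goods to the carrier; the buyer bears costs from that point.
Already in the invoice (seller's account under FCA): inland to port — exclude.
CIF value = FCA price + origin terminal + freight + insurance = 26569.10 + 490.57 + 2229.75 + 82.10 = 29371.52
Ad valorem component: 29371.52 × 16% = 4699.44
Specific component: 161 × 0.08 = 12.88
Import duty = 4699.44 + 12.88 = 4712.32
Buyer bears: origin terminal 490.57 + freight 2229.75 + insurance 82.10 + destination terminal 628.71 + duty 4712.32 = 8143.45
Landed cost = invoice 26569.10 + 8143.45 = 34712.55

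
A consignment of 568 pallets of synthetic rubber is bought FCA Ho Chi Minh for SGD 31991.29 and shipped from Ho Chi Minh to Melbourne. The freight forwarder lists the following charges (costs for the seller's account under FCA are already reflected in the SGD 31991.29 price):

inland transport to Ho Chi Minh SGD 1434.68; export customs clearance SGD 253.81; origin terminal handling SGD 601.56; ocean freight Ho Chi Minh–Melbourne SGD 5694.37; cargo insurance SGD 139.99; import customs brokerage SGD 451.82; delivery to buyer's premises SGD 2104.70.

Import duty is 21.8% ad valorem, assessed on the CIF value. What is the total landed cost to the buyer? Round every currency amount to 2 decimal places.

FCA: the seller delivers export-cleared goods to the carrier; the buyer bears costs from that point.
Already in the invoice (seller's account under FCA): inland to port, export clearance — exclude.
CIF value = FCA price + origin terminal + freight + insurance = 31991.29 + 601.56 + 5694.37 + 139.99 = 38427.21
Import duty = 38427.21 × 21.8% = 8377.13
Buyer bears: origin terminal 601.56 + freight 5694.37 + insurance 139.99 + brokerage 451.82 + delivery 2104.70 + duty 8377.13 = 17369.57
Landed cost = invoice 31991.29 + 17369.57 = 49360.86

Total landed cost: SGD 49360.86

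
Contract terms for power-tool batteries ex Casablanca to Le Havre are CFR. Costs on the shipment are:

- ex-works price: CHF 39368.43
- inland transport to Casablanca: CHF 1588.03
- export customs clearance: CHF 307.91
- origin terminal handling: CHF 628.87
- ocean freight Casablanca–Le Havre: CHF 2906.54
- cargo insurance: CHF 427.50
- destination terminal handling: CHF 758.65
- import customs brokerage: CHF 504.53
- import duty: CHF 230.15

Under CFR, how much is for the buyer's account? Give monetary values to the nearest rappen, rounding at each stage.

CFR: the seller pays costs through ocean freight to the destination port, but not insurance.
Seller's account: goods 39368.43 + inland to port 1588.03 + export clearance 307.91 + origin terminal 628.87 + freight 2906.54 = 44799.78
Buyer's account: insurance 427.50 + destination terminal 758.65 + brokerage 504.53 + duty 230.15 = 1920.83

Buyer's account: CHF 1920.83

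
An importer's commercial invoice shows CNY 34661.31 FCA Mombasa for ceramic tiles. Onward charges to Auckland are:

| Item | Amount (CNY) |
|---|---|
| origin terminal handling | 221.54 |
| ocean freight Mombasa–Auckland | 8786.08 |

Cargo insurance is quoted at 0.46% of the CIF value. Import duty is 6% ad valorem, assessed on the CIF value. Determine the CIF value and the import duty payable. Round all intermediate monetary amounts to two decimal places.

Let C be the CIF value. C = FCA price + pre-shipment costs + freight + 0.46% × C
C − 0.46% × C = 34661.31 + 221.54 + 8786.08
0.9954 × C = 43668.93
C = 43668.93 / 0.9954 = 43870.74
Insurance premium = 0.46% × 43870.74 = 201.81
Import duty = 43870.74 × 6% = 2632.24

CIF value: CNY 43870.74; import duty: CNY 2632.24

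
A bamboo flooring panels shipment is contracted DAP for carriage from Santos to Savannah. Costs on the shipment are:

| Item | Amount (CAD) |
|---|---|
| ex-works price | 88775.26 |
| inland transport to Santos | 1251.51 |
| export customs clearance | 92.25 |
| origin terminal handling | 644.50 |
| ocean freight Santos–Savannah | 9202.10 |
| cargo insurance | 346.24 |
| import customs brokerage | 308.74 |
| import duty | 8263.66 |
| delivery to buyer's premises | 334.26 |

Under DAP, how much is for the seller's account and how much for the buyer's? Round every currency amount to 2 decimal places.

DAP: the seller bears all costs to the named destination except import duty and clearance.
Seller's account: goods 88775.26 + inland to port 1251.51 + export clearance 92.25 + origin terminal 644.50 + freight 9202.10 + insurance 346.24 + delivery 334.26 = 100646.12
Buyer's account: brokerage 308.74 + duty 8263.66 = 8572.40

Seller: CAD 100646.12; buyer: CAD 8572.40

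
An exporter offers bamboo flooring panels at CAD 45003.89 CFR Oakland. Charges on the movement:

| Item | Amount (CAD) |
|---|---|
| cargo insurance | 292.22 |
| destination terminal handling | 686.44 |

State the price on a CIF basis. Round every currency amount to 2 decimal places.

CIF price: CAD 45296.11

Not relevant to the conversion: destination terminal — on the buyer under both terms; not part of either seller's price.
From CFR to CIF, the seller additionally bears: insurance.
CIF price = 45003.89 + 292.22 = 45296.11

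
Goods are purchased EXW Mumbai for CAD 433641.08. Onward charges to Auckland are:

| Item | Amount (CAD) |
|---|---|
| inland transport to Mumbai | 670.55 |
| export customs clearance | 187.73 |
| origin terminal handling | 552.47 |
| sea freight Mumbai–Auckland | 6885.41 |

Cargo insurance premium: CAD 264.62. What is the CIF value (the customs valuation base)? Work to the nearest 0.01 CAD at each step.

CIF value: CAD 442201.86

CIF = EXW price + pre-shipment costs + freight + insurance
CIF = 433641.08 + 670.55 + 187.73 + 552.47 + 6885.41 + 264.62 = 442201.86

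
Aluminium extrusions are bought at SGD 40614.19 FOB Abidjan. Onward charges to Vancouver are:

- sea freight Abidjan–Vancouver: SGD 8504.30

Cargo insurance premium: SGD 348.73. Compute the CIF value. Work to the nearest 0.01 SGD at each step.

CIF = FOB price + freight + insurance
CIF = 40614.19 + 8504.30 + 348.73 = 49467.22

CIF value: SGD 49467.22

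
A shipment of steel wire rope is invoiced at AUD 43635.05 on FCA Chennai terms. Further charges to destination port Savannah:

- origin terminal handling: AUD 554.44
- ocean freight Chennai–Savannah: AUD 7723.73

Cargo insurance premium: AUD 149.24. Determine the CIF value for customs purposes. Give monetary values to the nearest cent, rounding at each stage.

CIF = FCA price + pre-shipment costs + freight + insurance
CIF = 43635.05 + 554.44 + 7723.73 + 149.24 = 52062.46

CIF value: AUD 52062.46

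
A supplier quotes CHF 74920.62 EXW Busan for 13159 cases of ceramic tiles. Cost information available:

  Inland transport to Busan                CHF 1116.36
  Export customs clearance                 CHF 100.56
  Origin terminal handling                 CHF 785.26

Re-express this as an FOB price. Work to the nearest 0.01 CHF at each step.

FOB price: CHF 76922.80

From EXW to FOB, the seller additionally bears: inland to port, export clearance, origin terminal.
FOB price = 74920.62 + 1116.36 + 100.56 + 785.26 = 76922.80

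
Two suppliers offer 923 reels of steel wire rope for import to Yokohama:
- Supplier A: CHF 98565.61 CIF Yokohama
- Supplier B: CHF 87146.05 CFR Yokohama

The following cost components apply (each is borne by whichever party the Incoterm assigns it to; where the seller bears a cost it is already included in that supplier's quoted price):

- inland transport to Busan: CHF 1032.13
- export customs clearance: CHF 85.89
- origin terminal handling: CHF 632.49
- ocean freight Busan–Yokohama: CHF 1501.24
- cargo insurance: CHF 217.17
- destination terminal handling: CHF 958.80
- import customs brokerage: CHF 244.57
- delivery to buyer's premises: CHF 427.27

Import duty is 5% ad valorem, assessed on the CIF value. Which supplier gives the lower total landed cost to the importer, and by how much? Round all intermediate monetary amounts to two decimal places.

Supplier B is cheaper by CHF 11762.51

Supplier A (CIF):
The CIF price already equals the CIF value: 98565.61
Import duty = 98565.61 × 5% = 4928.28
Buyer bears (A): 958.80 + 244.57 + 427.27 = 1630.64
Landed cost (A) = invoice 98565.61 + 1630.64 + duty 4928.28 = 105124.53
Supplier B (CFR):
CIF value = CFR price + insurance = 87146.05 + 217.17 = 87363.22
Import duty = 87363.22 × 5% = 4368.16
Buyer bears (B): 217.17 + 958.80 + 244.57 + 427.27 = 1847.81
Landed cost (B) = invoice 87146.05 + 1847.81 + duty 4368.16 = 93362.02
Difference = |105124.53 − 93362.02| = 11762.51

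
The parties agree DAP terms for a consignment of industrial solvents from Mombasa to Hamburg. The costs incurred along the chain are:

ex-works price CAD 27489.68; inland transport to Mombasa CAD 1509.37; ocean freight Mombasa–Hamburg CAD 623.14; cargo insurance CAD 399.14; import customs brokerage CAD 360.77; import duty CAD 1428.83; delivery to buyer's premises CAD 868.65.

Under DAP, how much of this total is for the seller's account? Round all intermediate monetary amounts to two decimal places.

DAP: the seller bears all costs to the named destination except import duty and clearance.
Seller's account: goods 27489.68 + inland to port 1509.37 + freight 623.14 + insurance 399.14 + delivery 868.65 = 30889.98
Buyer's account: brokerage 360.77 + duty 1428.83 = 1789.60

Seller's account: CAD 30889.98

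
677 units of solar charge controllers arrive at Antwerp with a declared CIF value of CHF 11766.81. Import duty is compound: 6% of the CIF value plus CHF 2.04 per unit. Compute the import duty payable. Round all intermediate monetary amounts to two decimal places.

Ad valorem component: 11766.81 × 6% = 706.01
Specific component: 677 × 2.04 = 1381.08
Import duty = 706.01 + 1381.08 = 2087.09

Import duty: CHF 2087.09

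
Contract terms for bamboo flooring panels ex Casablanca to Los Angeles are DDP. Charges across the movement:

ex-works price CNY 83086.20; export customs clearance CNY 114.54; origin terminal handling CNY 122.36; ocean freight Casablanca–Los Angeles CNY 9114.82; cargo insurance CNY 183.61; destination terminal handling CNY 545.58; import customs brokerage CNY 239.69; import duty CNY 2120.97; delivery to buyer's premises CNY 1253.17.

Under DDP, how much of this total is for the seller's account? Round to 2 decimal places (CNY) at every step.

DDP: the seller bears all costs including import duty.
Seller's account: goods 83086.20 + export clearance 114.54 + origin terminal 122.36 + freight 9114.82 + insurance 183.61 + destination terminal 545.58 + brokerage 239.69 + duty 2120.97 + delivery 1253.17 = 96780.94
Buyer's account: 0.00

Seller's account: CNY 96780.94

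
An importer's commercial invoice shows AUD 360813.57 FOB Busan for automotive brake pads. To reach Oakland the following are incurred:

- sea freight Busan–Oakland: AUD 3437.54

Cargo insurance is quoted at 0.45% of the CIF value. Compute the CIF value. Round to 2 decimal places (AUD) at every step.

Let C be the CIF value. C = FOB price + freight + 0.45% × C
C − 0.45% × C = 360813.57 + 3437.54
0.9955 × C = 364251.11
C = 364251.11 / 0.9955 = 365897.65
Insurance premium = 0.45% × 365897.65 = 1646.54

CIF value: AUD 365897.65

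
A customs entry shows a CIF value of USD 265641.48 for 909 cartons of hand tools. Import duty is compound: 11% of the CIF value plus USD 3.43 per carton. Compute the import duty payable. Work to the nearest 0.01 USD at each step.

Import duty: USD 32338.43

Ad valorem component: 265641.48 × 11% = 29220.56
Specific component: 909 × 3.43 = 3117.87
Import duty = 29220.56 + 3117.87 = 32338.43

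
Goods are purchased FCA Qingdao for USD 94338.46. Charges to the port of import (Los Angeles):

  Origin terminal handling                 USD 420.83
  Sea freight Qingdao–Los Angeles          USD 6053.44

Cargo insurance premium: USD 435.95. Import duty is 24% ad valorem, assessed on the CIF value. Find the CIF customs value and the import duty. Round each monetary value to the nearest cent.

CIF value: USD 101248.68; import duty: USD 24299.68

CIF = FCA price + pre-shipment costs + freight + insurance
CIF = 94338.46 + 420.83 + 6053.44 + 435.95 = 101248.68
Import duty = 101248.68 × 24% = 24299.68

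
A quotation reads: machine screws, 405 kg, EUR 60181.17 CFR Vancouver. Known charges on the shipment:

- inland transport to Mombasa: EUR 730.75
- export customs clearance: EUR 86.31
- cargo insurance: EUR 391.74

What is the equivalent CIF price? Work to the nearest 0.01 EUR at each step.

Not relevant to the conversion: export clearance, inland to port — on the seller under both CFR and CIF; already in the CFR price and stays in the CIF price.
From CFR to CIF, the seller additionally bears: insurance.
CIF price = 60181.17 + 391.74 = 60572.91

CIF price: EUR 60572.91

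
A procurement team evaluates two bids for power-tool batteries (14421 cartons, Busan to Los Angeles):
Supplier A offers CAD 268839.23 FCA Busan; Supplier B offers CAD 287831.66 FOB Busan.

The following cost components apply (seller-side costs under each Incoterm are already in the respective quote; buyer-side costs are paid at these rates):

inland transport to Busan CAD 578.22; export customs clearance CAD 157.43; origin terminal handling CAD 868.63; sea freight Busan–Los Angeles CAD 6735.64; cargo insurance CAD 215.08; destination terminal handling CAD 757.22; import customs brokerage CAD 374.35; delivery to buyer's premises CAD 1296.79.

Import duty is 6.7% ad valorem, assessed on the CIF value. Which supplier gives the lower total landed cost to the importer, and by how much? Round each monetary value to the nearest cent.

Supplier A is cheaper by CAD 19338.10

Supplier A (FCA):
CIF value = FCA price + origin terminal + freight + insurance = 268839.23 + 868.63 + 6735.64 + 215.08 = 276658.58
Import duty = 276658.58 × 6.7% = 18536.12
Buyer bears (A): 868.63 + 6735.64 + 215.08 + 757.22 + 374.35 + 1296.79 = 10247.71
Landed cost (A) = invoice 268839.23 + 10247.71 + duty 18536.12 = 297623.06
Supplier B (FOB):
CIF value = FOB price + freight + insurance = 287831.66 + 6735.64 + 215.08 = 294782.38
Import duty = 294782.38 × 6.7% = 19750.42
Buyer bears (B): 6735.64 + 215.08 + 757.22 + 374.35 + 1296.79 = 9379.08
Landed cost (B) = invoice 287831.66 + 9379.08 + duty 19750.42 = 316961.16
Difference = |297623.06 − 316961.16| = 19338.10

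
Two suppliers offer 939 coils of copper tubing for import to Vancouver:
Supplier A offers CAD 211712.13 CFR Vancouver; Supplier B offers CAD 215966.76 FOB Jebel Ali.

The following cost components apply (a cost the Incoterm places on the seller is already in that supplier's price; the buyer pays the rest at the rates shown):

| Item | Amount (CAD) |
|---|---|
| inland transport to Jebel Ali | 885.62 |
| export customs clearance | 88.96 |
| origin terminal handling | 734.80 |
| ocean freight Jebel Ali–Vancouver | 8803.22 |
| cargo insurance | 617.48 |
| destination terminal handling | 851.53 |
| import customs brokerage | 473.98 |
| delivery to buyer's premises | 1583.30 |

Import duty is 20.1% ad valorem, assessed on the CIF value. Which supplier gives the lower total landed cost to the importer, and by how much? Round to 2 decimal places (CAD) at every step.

Supplier A is cheaper by CAD 15682.48

Supplier A (CFR):
CIF value = CFR price + insurance = 211712.13 + 617.48 = 212329.61
Import duty = 212329.61 × 20.1% = 42678.25
Buyer bears (A): 617.48 + 851.53 + 473.98 + 1583.30 = 3526.29
Landed cost (A) = invoice 211712.13 + 3526.29 + duty 42678.25 = 257916.67
Supplier B (FOB):
CIF value = FOB price + freight + insurance = 215966.76 + 8803.22 + 617.48 = 225387.46
Import duty = 225387.46 × 20.1% = 45302.88
Buyer bears (B): 8803.22 + 617.48 + 851.53 + 473.98 + 1583.30 = 12329.51
Landed cost (B) = invoice 215966.76 + 12329.51 + duty 45302.88 = 273599.15
Difference = |257916.67 − 273599.15| = 15682.48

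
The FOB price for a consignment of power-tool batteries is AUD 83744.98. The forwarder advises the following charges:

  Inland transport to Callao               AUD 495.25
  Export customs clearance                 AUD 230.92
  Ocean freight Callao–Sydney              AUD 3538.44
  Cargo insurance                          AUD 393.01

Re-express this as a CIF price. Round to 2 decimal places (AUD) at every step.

Not relevant to the conversion: inland to port, export clearance — on the seller under both FOB and CIF; already in the FOB price and stays in the CIF price.
From FOB to CIF, the seller additionally bears: freight, insurance.
CIF price = 83744.98 + 3538.44 + 393.01 = 87676.43

CIF price: AUD 87676.43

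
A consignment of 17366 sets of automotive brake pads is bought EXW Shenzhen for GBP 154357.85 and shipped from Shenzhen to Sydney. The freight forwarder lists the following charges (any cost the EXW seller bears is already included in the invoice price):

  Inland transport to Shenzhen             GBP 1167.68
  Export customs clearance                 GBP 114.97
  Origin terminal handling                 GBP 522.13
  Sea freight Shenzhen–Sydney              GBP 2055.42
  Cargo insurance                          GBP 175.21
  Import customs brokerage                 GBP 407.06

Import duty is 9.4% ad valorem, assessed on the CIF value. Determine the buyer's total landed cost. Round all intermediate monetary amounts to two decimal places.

EXW: the seller makes goods available at their premises; the buyer bears all onward costs.
CIF value = EXW price + inland to port + export clearance + origin terminal + freight + insurance = 154357.85 + 1167.68 + 114.97 + 522.13 + 2055.42 + 175.21 = 158393.26
Import duty = 158393.26 × 9.4% = 14888.97
Buyer bears: inland to port 1167.68 + export clearance 114.97 + origin terminal 522.13 + freight 2055.42 + insurance 175.21 + brokerage 407.06 + duty 14888.97 = 19331.44
Landed cost = invoice 154357.85 + 19331.44 = 173689.29

Total landed cost: GBP 173689.29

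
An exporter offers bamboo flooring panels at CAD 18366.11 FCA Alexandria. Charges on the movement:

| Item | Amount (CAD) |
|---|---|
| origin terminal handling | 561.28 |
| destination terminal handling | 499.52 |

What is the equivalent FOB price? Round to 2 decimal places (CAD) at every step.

FOB price: CAD 18927.39

Not relevant to the conversion: destination terminal — on the buyer under both terms; not part of either seller's price.
From FCA to FOB, the seller additionally bears: origin terminal.
FOB price = 18366.11 + 561.28 = 18927.39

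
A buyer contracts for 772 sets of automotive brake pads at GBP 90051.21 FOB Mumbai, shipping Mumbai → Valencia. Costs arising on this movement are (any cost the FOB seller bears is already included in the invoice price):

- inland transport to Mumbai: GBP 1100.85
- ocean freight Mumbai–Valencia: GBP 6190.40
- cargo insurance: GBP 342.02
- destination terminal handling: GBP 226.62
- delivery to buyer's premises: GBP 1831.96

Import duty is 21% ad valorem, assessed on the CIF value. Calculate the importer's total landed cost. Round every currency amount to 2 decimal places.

Total landed cost: GBP 118924.77

FOB: the seller bears costs until goods are on board at the origin port; the buyer bears freight, insurance and all costs thereafter.
Already in the invoice (seller's account under FOB): inland to port — exclude.
CIF value = FOB price + freight + insurance = 90051.21 + 6190.40 + 342.02 = 96583.63
Import duty = 96583.63 × 21% = 20282.56
Buyer bears: freight 6190.40 + insurance 342.02 + destination terminal 226.62 + delivery 1831.96 + duty 20282.56 = 28873.56
Landed cost = invoice 90051.21 + 28873.56 = 118924.77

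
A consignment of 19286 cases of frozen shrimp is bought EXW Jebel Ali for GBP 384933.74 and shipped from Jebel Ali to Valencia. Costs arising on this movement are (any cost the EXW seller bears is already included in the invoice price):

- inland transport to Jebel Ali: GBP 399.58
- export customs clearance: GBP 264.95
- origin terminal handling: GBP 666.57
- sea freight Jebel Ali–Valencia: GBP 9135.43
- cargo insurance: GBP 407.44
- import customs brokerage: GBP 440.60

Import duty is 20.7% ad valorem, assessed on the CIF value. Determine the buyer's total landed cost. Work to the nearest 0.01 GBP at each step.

Total landed cost: GBP 478180.51

EXW: the seller makes goods available at their premises; the buyer bears all onward costs.
CIF value = EXW price + inland to port + export clearance + origin terminal + freight + insurance = 384933.74 + 399.58 + 264.95 + 666.57 + 9135.43 + 407.44 = 395807.71
Import duty = 395807.71 × 20.7% = 81932.20
Buyer bears: inland to port 399.58 + export clearance 264.95 + origin terminal 666.57 + freight 9135.43 + insurance 407.44 + brokerage 440.60 + duty 81932.20 = 93246.77
Landed cost = invoice 384933.74 + 93246.77 = 478180.51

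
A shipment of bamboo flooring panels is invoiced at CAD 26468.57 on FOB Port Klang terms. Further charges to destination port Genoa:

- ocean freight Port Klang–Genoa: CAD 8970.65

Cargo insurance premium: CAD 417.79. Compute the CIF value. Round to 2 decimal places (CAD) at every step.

CIF = FOB price + freight + insurance
CIF = 26468.57 + 8970.65 + 417.79 = 35857.01

CIF value: CAD 35857.01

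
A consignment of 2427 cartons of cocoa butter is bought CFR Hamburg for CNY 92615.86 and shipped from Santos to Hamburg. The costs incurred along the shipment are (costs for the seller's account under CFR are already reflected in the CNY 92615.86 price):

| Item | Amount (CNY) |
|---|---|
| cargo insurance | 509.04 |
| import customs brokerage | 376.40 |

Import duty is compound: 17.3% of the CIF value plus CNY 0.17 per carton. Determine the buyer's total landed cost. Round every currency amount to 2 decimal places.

Total landed cost: CNY 110024.50

CFR: the seller pays costs through ocean freight to the destination port, but not insurance.
CIF value = CFR price + insurance = 92615.86 + 509.04 = 93124.90
Ad valorem component: 93124.90 × 17.3% = 16110.61
Specific component: 2427 × 0.17 = 412.59
Import duty = 16110.61 + 412.59 = 16523.20
Buyer bears: insurance 509.04 + brokerage 376.40 + duty 16523.20 = 17408.64
Landed cost = invoice 92615.86 + 17408.64 = 110024.50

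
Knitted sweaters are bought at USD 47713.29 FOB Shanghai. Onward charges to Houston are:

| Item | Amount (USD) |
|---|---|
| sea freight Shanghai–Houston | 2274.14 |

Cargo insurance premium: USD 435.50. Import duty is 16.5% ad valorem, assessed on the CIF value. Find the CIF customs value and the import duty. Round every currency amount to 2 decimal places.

CIF = FOB price + freight + insurance
CIF = 47713.29 + 2274.14 + 435.50 = 50422.93
Import duty = 50422.93 × 16.5% = 8319.78

CIF value: USD 50422.93; import duty: USD 8319.78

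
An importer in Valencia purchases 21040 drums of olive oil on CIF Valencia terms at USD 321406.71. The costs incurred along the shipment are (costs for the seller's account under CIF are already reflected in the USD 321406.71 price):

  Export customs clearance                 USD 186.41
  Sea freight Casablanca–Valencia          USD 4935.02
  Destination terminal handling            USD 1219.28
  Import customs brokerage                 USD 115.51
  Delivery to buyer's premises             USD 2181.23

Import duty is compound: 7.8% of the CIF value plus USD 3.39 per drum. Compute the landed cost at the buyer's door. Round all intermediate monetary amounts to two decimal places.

Total landed cost: USD 421318.05

CIF: the seller pays costs through ocean freight and marine insurance to the destination port.
Already in the invoice (seller's account under CIF): export clearance, freight — exclude.
The CIF price already equals the CIF value: 321406.71
Ad valorem component: 321406.71 × 7.8% = 25069.72
Specific component: 21040 × 3.39 = 71325.60
Import duty = 25069.72 + 71325.60 = 96395.32
Buyer bears: destination terminal 1219.28 + brokerage 115.51 + delivery 2181.23 + duty 96395.32 = 99911.34
Landed cost = invoice 321406.71 + 99911.34 = 421318.05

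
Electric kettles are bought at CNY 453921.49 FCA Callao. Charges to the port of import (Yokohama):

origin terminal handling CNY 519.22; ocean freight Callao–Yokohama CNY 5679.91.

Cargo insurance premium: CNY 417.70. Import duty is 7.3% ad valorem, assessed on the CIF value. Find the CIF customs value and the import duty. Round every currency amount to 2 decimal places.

CIF value: CNY 460538.32; import duty: CNY 33619.30

CIF = FCA price + pre-shipment costs + freight + insurance
CIF = 453921.49 + 519.22 + 5679.91 + 417.70 = 460538.32
Import duty = 460538.32 × 7.3% = 33619.30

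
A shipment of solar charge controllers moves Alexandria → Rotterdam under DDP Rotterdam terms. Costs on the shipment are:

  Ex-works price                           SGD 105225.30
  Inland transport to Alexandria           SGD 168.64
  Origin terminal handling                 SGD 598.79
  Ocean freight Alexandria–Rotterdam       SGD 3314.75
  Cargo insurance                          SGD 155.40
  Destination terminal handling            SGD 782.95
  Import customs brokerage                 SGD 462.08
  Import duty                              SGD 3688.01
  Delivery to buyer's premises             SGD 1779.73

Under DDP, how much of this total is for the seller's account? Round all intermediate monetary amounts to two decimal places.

DDP: the seller bears all costs including import duty.
Seller's account: goods 105225.30 + inland to port 168.64 + origin terminal 598.79 + freight 3314.75 + insurance 155.40 + destination terminal 782.95 + brokerage 462.08 + duty 3688.01 + delivery 1779.73 = 116175.65
Buyer's account: 0.00

Seller's account: SGD 116175.65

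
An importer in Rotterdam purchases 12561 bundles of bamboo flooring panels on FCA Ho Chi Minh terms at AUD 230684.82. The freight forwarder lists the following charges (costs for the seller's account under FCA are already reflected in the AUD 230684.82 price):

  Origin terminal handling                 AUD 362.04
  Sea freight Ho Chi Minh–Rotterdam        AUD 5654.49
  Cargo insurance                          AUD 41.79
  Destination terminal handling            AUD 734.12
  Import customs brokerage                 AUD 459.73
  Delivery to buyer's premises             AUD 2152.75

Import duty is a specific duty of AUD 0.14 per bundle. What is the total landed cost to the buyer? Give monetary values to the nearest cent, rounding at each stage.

FCA: the seller delivers export-cleared goods to the carrier; the buyer bears costs from that point.
CIF value = FCA price + origin terminal + freight + insurance = 230684.82 + 362.04 + 5654.49 + 41.79 = 236743.14
Import duty = 12561 × 0.14 = 1758.54
Buyer bears: origin terminal 362.04 + freight 5654.49 + insurance 41.79 + destination terminal 734.12 + brokerage 459.73 + delivery 2152.75 + duty 1758.54 = 11163.46
Landed cost = invoice 230684.82 + 11163.46 = 241848.28

Total landed cost: AUD 241848.28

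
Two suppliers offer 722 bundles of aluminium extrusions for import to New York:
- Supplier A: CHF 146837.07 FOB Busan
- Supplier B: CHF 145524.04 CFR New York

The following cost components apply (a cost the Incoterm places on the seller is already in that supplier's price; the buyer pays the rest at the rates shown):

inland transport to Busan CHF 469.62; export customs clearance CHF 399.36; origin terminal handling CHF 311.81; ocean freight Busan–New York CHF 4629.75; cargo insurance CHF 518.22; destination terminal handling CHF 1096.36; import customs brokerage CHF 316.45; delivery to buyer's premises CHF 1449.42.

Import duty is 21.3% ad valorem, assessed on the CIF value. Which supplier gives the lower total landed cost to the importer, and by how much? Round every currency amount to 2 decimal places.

Supplier B is cheaper by CHF 7208.59

Supplier A (FOB):
CIF value = FOB price + freight + insurance = 146837.07 + 4629.75 + 518.22 = 151985.04
Import duty = 151985.04 × 21.3% = 32372.81
Buyer bears (A): 4629.75 + 518.22 + 1096.36 + 316.45 + 1449.42 = 8010.20
Landed cost (A) = invoice 146837.07 + 8010.20 + duty 32372.81 = 187220.08
Supplier B (CFR):
CIF value = CFR price + insurance = 145524.04 + 518.22 = 146042.26
Import duty = 146042.26 × 21.3% = 31107.00
Buyer bears (B): 518.22 + 1096.36 + 316.45 + 1449.42 = 3380.45
Landed cost (B) = invoice 145524.04 + 3380.45 + duty 31107.00 = 180011.49
Difference = |187220.08 − 180011.49| = 7208.59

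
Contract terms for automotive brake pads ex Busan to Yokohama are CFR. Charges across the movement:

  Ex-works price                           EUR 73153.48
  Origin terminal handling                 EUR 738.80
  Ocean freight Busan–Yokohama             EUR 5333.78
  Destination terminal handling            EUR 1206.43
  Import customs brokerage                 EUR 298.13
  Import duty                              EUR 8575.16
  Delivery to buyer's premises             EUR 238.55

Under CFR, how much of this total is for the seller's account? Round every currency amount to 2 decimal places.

CFR: the seller pays costs through ocean freight to the destination port, but not insurance.
Seller's account: goods 73153.48 + origin terminal 738.80 + freight 5333.78 = 79226.06
Buyer's account: destination terminal 1206.43 + brokerage 298.13 + duty 8575.16 + delivery 238.55 = 10318.27

Seller's account: EUR 79226.06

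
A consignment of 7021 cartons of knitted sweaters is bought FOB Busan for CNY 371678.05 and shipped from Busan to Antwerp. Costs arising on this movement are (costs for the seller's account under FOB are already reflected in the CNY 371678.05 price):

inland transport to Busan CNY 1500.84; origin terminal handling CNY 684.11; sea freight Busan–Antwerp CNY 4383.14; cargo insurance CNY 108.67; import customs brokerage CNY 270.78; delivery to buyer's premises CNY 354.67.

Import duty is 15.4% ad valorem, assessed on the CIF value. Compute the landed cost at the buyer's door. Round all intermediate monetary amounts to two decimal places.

FOB: the seller bears costs until goods are on board at the origin port; the buyer bears freight, insurance and all costs thereafter.
Already in the invoice (seller's account under FOB): inland to port, origin terminal — exclude.
CIF value = FOB price + freight + insurance = 371678.05 + 4383.14 + 108.67 = 376169.86
Import duty = 376169.86 × 15.4% = 57930.16
Buyer bears: freight 4383.14 + insurance 108.67 + brokerage 270.78 + delivery 354.67 + duty 57930.16 = 63047.42
Landed cost = invoice 371678.05 + 63047.42 = 434725.47

Total landed cost: CNY 434725.47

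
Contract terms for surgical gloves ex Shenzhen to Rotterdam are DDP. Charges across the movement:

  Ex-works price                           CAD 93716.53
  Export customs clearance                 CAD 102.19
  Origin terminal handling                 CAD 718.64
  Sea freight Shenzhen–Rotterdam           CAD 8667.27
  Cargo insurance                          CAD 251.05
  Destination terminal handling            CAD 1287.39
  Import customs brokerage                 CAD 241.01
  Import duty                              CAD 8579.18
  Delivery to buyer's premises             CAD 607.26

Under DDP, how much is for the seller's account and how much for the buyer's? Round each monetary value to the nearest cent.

Seller: CAD 114170.52; buyer: CAD 0.00

DDP: the seller bears all costs including import duty.
Seller's account: goods 93716.53 + export clearance 102.19 + origin terminal 718.64 + freight 8667.27 + insurance 251.05 + destination terminal 1287.39 + brokerage 241.01 + duty 8579.18 + delivery 607.26 = 114170.52
Buyer's account: 0.00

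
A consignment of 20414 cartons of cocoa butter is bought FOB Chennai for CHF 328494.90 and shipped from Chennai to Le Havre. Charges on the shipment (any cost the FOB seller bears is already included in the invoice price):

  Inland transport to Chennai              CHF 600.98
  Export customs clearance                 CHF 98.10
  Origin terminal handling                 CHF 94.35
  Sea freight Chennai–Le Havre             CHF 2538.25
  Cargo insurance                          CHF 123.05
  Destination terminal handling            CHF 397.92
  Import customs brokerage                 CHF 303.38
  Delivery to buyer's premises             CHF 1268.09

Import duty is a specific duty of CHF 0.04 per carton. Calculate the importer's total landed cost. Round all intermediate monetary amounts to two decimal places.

Total landed cost: CHF 333942.15

FOB: the seller bears costs until goods are on board at the origin port; the buyer bears freight, insurance and all costs thereafter.
Already in the invoice (seller's account under FOB): inland to port, export clearance, origin terminal — exclude.
CIF value = FOB price + freight + insurance = 328494.90 + 2538.25 + 123.05 = 331156.20
Import duty = 20414 × 0.04 = 816.56
Buyer bears: freight 2538.25 + insurance 123.05 + destination terminal 397.92 + brokerage 303.38 + delivery 1268.09 + duty 816.56 = 5447.25
Landed cost = invoice 328494.90 + 5447.25 = 333942.15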